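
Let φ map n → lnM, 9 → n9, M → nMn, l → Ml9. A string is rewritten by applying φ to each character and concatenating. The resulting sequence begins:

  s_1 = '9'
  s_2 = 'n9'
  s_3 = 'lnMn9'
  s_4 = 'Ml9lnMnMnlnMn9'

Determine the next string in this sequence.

Rewriting the 14 symbols of Ml9lnMnMnlnMn9 one by one yields nMn Ml9 n9 Ml9 lnM nMn lnM nMn lnM Ml9 lnM nMn lnM n9; concatenated:

nMnMl9n9Ml9lnMnMnlnMnMnlnMMl9lnMnMnlnMn9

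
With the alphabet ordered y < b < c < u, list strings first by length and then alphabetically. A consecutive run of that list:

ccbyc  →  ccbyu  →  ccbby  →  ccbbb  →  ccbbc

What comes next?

Find the rightmost character of ccbbc below u, bump it to the next letter, and reset everything to its right to y.

ccbbu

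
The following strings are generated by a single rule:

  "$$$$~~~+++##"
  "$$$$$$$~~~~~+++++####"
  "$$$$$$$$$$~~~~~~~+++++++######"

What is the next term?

Each string has the form $^{3n+1} ~^{2n+1} +^{2n+1} #^{2n} (n = 1, 2, …).
At n = 4 the blocks have lengths 13, 9, 9, 8.

$$$$$$$$$$$$$~~~~~~~~~+++++++++########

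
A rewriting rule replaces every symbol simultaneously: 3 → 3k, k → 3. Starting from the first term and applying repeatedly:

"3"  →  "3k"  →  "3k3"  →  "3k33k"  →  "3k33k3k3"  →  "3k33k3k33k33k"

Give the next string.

Rewriting the 13 symbols of 3k33k3k33k33k one by one yields 3k 3 3k 3k 3 3k 3 3k 3k 3 3k 3k 3; concatenated:

3k33k3k33k33k3k33k3k3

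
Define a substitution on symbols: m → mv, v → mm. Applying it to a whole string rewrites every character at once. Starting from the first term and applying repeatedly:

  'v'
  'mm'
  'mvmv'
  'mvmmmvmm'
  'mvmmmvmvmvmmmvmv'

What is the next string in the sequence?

mvmmmvmvmvmmmvmmmvmmmvmvmvmmmvmm

Replace each of the 16 characters of mvmmmvmvmvmmmvmv in place — mv mm mv mv mv mm mv mm mv mm mv mv mv mm mv mm — and concatenate.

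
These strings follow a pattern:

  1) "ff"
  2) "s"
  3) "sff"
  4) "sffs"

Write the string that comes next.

sffssff

This is a Fibonacci-style word recurrence s(k) = s(k−1)·s(k−2): e.g. s·ff = sff.
So term 5 is sffs·sff.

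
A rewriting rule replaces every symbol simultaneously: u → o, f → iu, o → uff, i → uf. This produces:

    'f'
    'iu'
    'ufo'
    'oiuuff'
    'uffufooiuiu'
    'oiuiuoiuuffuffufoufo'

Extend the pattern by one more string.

Rewriting the 20 symbols of oiuiuoiuuffuffufoufo one by one yields uff uf o uf o uff uf o o iu iu o iu iu o iu uff o iu uff; concatenated:

uffufoufouffufooiuiuoiuiuoiuuffoiuuff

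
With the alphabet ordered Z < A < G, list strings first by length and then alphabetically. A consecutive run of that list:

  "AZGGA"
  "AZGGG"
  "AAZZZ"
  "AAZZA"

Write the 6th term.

AAZAZ

Advancing 2 positions from AAZZA through AAZZA → AAZZG reaches term 6.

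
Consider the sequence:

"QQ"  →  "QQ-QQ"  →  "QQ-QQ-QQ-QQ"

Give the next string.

s(k+1) = s(k)·-·s(k) — each term doubles the last with '-' between the halves.
Doubling QQ-QQ-QQ-QQ with '-' between the halves:

QQ-QQ-QQ-QQ-QQ-QQ-QQ-QQ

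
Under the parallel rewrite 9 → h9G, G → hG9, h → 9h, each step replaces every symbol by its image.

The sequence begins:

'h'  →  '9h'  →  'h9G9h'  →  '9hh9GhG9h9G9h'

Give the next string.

φ(9hh9GhG9h9G9h) expands symbol-by-symbol to h9G 9h 9h h9G hG9 9h hG9 h9G 9h h9G hG9 h9G 9h; joining the 13 pieces gives the next term.

h9G9h9hh9GhG99hhG9h9G9hh9GhG9h9G9h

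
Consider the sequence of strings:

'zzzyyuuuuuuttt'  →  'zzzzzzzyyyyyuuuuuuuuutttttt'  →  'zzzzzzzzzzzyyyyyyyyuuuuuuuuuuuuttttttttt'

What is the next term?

zzzzzzzzzzzzzzzyyyyyyyyyyyuuuuuuuuuuuuuuutttttttttttt

Term n consists of 4n-1 z's, followed by 3n-1 y's, followed by 3n+3 u's, followed by 3n t's (n = 1, 2, …).
For the next term, n = 4, so the run lengths are 15, 11, 15, 12.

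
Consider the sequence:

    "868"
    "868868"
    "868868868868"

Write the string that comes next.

s(k+1) = s(k)·s(k) — each term doubles the last.
Doubling 868868868868:

868868868868868868868868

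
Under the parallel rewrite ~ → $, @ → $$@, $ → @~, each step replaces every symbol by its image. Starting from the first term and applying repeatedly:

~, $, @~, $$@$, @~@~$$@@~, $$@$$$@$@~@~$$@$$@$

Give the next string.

Rewriting the 19 symbols of $$@$$$@$@~@~$$@$$@$ one by one yields @~ @~ $$@ @~ @~ @~ $$@ @~ $$@ $ $$@ $ @~ @~ $$@ @~ @~ $$@ @~; concatenated:

@~@~$$@@~@~@~$$@@~$$@$$$@$@~@~$$@@~@~$$@@~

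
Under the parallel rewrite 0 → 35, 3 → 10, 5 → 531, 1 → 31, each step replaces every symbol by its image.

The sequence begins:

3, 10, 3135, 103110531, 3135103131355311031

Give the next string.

Rewriting the 19 symbols of 3135103131355311031 one by one yields 10 31 10 531 31 35 10 31 10 31 10 531 531 10 31 31 35 10 31; concatenated:

10311053131351031103110531531103131351031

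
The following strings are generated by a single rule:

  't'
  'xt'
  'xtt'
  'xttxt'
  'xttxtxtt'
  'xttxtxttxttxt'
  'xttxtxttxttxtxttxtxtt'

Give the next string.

xttxtxttxttxtxttxtxttxttxtxttxttxt

From term 3 onward, concatenate the last term with the second-to-last: xt·t = xtt, xtt·xt = xttxt, …
So term 8 is xttxtxttxttxtxttxtxtt·xttxtxttxttxt.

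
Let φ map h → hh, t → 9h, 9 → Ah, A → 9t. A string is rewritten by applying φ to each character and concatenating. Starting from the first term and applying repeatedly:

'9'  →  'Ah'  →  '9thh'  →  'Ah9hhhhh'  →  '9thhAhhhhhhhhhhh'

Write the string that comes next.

Ah9hhhhh9thhhhhhhhhhhhhhhhhhhhhh

Applying the rule to each of the 16 symbols of 9thhAhhhhhhhhhhh gives the pieces Ah 9h hh hh 9t hh hh hh hh hh hh hh hh hh hh hh, which concatenate to the answer.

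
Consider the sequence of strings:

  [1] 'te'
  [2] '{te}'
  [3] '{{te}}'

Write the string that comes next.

Every step adds { to the front and } to the end of the previous string.
So the next term is {·{{te}}·}.

{{{te}}}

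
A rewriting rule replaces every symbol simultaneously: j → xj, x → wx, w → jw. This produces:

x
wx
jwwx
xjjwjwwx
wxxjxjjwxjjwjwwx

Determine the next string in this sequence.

jwwxwxxjwxxjxjjwwxxjxjjwxjjwjwwx

Applying the rule to each of the 16 symbols of wxxjxjjwxjjwjwwx gives the pieces jw wx wx xj wx xj xj jw wx xj xj jw xj jw jw wx, which concatenate to the answer.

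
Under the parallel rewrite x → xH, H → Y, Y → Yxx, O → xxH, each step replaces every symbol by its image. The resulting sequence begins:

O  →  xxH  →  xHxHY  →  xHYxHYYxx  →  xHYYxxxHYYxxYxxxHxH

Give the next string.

Rewriting the 19 symbols of xHYYxxxHYYxxYxxxHxH one by one yields xH Y Yxx Yxx xH xH xH Y Yxx Yxx xH xH Yxx xH xH xH Y xH Y; concatenated:

xHYYxxYxxxHxHxHYYxxYxxxHxHYxxxHxHxHYxHY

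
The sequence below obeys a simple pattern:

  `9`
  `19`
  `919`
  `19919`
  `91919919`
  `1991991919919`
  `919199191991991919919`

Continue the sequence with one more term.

Each term (from the third on) is the two preceding terms concatenated in order: term 3 = 9·19 = 919.
So term 8 is 1991991919919·919199191991991919919.

1991991919919919199191991991919919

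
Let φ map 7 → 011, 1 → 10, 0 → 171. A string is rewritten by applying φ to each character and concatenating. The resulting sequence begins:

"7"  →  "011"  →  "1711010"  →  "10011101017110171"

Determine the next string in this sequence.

φ(10011101017110171) expands symbol-by-symbol to 10 171 171 10 10 10 171 10 171 10 011 10 10 171 10 011 10; joining the 17 pieces gives the next term.

10171171101010171101711001110101711001110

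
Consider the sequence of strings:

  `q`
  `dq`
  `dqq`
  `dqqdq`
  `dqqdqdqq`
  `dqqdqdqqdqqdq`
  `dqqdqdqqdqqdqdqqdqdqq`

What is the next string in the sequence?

From term 3 onward, concatenate the last term with the second-to-last: dq·q = dqq, dqq·dq = dqqdq, …
Continuing: dqqdqdqqdqqdqdqqdqdqq · dqqdqdqqdqqdq gives term 8.

dqqdqdqqdqqdqdqqdqdqqdqqdqdqqdqqdq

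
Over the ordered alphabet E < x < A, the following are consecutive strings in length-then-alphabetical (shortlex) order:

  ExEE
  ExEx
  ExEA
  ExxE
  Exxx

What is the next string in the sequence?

ExxA

The successor of Exxx increments the rightmost position that isn't already A and resets every position after it to E.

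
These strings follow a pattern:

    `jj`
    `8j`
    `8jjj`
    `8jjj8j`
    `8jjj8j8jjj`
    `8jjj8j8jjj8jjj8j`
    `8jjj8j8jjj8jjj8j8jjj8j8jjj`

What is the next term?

8jjj8j8jjj8jjj8j8jjj8j8jjj8jjj8j8jjj8jjj8j

Each term (from the third on) is the previous term followed by the one before it: term 3 = 8j·jj = 8jjj.
The next term joins 8jjj8j8jjj8jjj8j8jjj8j8jjj and 8jjj8j8jjj8jjj8j.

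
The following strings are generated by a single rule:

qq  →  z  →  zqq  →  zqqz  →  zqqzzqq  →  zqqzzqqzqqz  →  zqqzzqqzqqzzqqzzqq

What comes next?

This is a Fibonacci-style word recurrence s(k) = s(k−1)·s(k−2): e.g. z·qq = zqq.
So term 8 is zqqzzqqzqqzzqqzzqq·zqqzzqqzqqz.

zqqzzqqzqqzzqqzzqqzqqzzqqzqqz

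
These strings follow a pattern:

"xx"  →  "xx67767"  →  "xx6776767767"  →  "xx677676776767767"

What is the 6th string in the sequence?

xx6776767767677676776767767

Every step adds 67767 to the end: s(k+1) = s(k)·67767.
From xx677676776767767, 2 further steps: xx677676776767767 → xx67767677676776767767 → (answer).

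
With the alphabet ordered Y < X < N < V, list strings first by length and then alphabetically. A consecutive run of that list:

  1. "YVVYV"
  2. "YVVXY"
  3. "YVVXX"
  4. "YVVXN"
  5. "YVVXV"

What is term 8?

Continuing the enumeration 3 steps past YVVXV: YVVXV → YVVNY → YVVNX → (answer).

YVVNN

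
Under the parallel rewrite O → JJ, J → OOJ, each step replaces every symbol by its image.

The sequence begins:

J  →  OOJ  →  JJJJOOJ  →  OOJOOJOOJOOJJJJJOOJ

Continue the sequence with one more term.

Rewriting the 19 symbols of OOJOOJOOJOOJJJJJOOJ one by one yields JJ JJ OOJ JJ JJ OOJ JJ JJ OOJ JJ JJ OOJ OOJ OOJ OOJ OOJ JJ JJ OOJ; concatenated:

JJJJOOJJJJJOOJJJJJOOJJJJJOOJOOJOOJOOJOOJJJJJOOJ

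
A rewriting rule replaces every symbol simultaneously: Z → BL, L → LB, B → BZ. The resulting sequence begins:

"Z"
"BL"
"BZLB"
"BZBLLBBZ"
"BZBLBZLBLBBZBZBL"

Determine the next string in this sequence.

φ(BZBLBZLBLBBZBZBL) expands symbol-by-symbol to BZ BL BZ LB BZ BL LB BZ LB BZ BZ BL BZ BL BZ LB; joining the 16 pieces gives the next term.

BZBLBZLBBZBLLBBZLBBZBZBLBZBLBZLB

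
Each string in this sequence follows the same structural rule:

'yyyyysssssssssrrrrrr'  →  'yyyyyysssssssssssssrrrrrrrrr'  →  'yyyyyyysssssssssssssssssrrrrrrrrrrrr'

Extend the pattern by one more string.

yyyyyyyysssssssssssssssssssssrrrrrrrrrrrrrrr

Reading off run lengths: y runs 5, 6, 7; s runs 9, 13, 17; r runs 6, 9, 12 — each is linear in n, where the shown terms are n = 2, 3, 4.
Setting n = 5 gives 8, 21, 15 characters in each block.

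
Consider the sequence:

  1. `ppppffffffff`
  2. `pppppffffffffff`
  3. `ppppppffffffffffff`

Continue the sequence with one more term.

The n-th term is n+1 p's then 2n+2 f's, where the shown terms are n = 3, 4, 5.
For the next term, n = 6, so the run lengths are 7, 14.

pppppppffffffffffffff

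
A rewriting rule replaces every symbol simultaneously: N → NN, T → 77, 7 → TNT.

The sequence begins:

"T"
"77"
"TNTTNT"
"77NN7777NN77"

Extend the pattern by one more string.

Expanding 77NN7777NN77: 7→TNT, 7→TNT, N→NN, N→NN, 7→TNT, 7→TNT, 7→TNT, 7→TNT, N→NN, N→NN, 7→TNT, 7→TNT. Concatenated: TNT TNT NN NN TNT TNT TNT TNT NN NN TNT TNT.

TNTTNTNNNNTNTTNTTNTTNTNNNNTNTTNT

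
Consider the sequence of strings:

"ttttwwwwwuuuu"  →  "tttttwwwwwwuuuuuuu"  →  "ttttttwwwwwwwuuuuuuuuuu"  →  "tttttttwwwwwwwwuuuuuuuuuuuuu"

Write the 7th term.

ttttttttttwwwwwwwwwwwuuuuuuuuuuuuuuuuuuuuuu

Term n consists of n+2 t's, followed by n+3 w's, followed by 3n-2 u's, where the shown terms are n = 2, 3, 4, 5.
For term 7, n = 8, so the run lengths are 10, 11, 22.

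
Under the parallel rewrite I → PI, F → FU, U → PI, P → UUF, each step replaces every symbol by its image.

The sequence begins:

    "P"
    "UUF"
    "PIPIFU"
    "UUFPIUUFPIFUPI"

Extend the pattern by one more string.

Rewriting the 14 symbols of UUFPIUUFPIFUPI one by one yields PI PI FU UUF PI PI PI FU UUF PI FU PI UUF PI; concatenated:

PIPIFUUUFPIPIPIFUUUFPIFUPIUUFPI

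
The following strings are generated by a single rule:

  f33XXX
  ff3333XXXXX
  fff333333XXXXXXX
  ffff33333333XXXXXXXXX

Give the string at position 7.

Each string has the form f^{n} 3^{2n} X^{2n+1} (n = 1, 2, …).
Setting n = 7 gives 7, 14, 15 characters in each block.

fffffff33333333333333XXXXXXXXXXXXXXX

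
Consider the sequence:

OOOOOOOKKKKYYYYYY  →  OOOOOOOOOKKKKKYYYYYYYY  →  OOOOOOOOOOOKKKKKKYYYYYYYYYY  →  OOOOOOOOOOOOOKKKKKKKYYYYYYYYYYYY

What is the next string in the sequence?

Term n consists of 2n+1 O's, followed by n+1 K's, followed by 2n Y's, where the shown terms are n = 3, 4, 5, 6.
At n = 7 the blocks have lengths 15, 8, 14.

OOOOOOOOOOOOOOOKKKKKKKKYYYYYYYYYYYYYY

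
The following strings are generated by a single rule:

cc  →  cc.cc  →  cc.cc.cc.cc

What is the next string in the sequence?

s(k+1) = s(k)·.·s(k) — each term doubles the last with '.' between the halves.
One more doubling of cc.cc.cc.cc gives the answer.

cc.cc.cc.cc.cc.cc.cc.cc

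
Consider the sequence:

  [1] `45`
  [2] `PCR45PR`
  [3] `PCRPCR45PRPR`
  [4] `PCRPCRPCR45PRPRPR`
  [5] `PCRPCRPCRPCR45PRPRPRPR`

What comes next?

s(k+1) = PCR·s(k)·PR, so each term gains PCR as a prefix and PR as a suffix.
Applying this once more to PCRPCRPCRPCR45PRPRPRPR:

PCRPCRPCRPCRPCR45PRPRPRPRPR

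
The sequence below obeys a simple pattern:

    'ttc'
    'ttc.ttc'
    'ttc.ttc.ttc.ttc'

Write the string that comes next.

ttc.ttc.ttc.ttc.ttc.ttc.ttc.ttc

Every step duplicates the string with '.' between the halves.
So the next term is two copies of ttc.ttc.ttc.ttc with '.' between the halves.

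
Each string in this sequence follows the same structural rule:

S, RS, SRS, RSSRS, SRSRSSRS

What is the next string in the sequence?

RSSRSSRSRSSRS

This is a Fibonacci-style word recurrence s(k) = s(k−2)·s(k−1): e.g. S·RS = SRS.
The next term joins RSSRS and SRSRSSRS.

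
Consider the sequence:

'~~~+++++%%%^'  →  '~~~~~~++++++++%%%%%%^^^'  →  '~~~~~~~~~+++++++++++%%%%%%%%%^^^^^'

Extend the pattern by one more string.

The n-th term is 3n ~'s then 3n+2 +'s then 3n %'s then 2n-1 ^'s (n = 1, 2, …).
For the next term, n = 4, so the run lengths are 12, 14, 12, 7.

~~~~~~~~~~~~++++++++++++++%%%%%%%%%%%%^^^^^^^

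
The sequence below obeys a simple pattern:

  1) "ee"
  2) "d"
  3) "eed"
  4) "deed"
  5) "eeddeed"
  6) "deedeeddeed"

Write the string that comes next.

eeddeeddeedeeddeed

Each term (from the third on) is the two preceding terms concatenated in order: term 3 = ee·d = eed.
The next term joins eeddeed and deedeeddeed.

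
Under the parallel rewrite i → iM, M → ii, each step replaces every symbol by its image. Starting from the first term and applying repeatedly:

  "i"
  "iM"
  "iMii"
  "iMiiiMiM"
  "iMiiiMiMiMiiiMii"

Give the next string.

iMiiiMiMiMiiiMiiiMiiiMiMiMiiiMiM

Applying the rule to each of the 16 symbols of iMiiiMiMiMiiiMii gives the pieces iM ii iM iM iM ii iM ii iM ii iM iM iM ii iM iM, which concatenate to the answer.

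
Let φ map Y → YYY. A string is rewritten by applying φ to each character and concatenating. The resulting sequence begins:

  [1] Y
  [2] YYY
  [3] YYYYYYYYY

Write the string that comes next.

YYYYYYYYYYYYYYYYYYYYYYYYYYY

Apply φ to YYYYYYYYY symbol by symbol: Y→YYY, Y→YYY, Y→YYY, Y→YYY, Y→YYY, Y→YYY, Y→YYY, Y→YYY, Y→YYY; joined: YYY YYY YYY YYY YYY YYY YYY YYY YYY.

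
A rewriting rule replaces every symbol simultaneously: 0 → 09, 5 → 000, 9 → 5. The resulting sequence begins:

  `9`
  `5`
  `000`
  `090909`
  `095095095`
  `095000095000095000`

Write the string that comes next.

Replace each of the 18 characters of 095000095000095000 in place — 09 5 000 09 09 09 09 5 000 09 09 09 09 5 000 09 09 09 — and concatenate.

095000090909095000090909095000090909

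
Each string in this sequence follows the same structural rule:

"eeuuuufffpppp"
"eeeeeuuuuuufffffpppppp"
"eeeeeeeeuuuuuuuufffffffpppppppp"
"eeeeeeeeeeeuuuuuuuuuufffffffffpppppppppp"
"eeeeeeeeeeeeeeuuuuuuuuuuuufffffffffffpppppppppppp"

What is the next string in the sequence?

Each string has the form e^{3n-1} u^{2n+2} f^{2n+1} p^{2n+2} (n = 1, 2, …).
At n = 6 the blocks have lengths 17, 14, 13, 14.

eeeeeeeeeeeeeeeeeuuuuuuuuuuuuuufffffffffffffpppppppppppppp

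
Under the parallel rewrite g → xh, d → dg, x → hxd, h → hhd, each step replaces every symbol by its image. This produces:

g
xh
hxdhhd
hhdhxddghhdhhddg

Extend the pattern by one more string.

hhdhhddghhdhxddgdgxhhhdhhddghhdhhddgdgxh

φ(hhdhxddghhdhhddg) expands symbol-by-symbol to hhd hhd dg hhd hxd dg dg xh hhd hhd dg hhd hhd dg dg xh; joining the 16 pieces gives the next term.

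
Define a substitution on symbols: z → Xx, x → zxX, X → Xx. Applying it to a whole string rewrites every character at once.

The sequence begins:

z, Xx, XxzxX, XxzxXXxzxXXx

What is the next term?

Rewriting each symbol of XxzxXXxzxXXx: X→Xx, x→zxX, z→Xx, x→zxX, X→Xx, X→Xx, x→zxX, z→Xx, x→zxX, X→Xx, X→Xx, x→zxX, which concatenates to Xx zxX Xx zxX Xx Xx zxX Xx zxX Xx Xx zxX.

XxzxXXxzxXXxXxzxXXxzxXXxXxzxX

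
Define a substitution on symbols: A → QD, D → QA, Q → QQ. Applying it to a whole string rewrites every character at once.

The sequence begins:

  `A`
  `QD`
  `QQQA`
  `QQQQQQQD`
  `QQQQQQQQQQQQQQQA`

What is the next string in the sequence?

Rewriting the 16 symbols of QQQQQQQQQQQQQQQA one by one yields QQ QQ QQ QQ QQ QQ QQ QQ QQ QQ QQ QQ QQ QQ QQ QD; concatenated:

QQQQQQQQQQQQQQQQQQQQQQQQQQQQQQQD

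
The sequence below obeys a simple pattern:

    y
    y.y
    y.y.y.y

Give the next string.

s(k+1) = s(k)·.·s(k) — each term doubles the last with '.' between the halves.
Doubling y.y.y.y with '.' between the halves:

y.y.y.y.y.y.y.y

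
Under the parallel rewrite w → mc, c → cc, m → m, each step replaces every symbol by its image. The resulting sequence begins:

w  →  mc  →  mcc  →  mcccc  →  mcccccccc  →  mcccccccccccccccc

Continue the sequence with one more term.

mcccccccccccccccccccccccccccccccc

Replace each of the 17 characters of mcccccccccccccccc in place — m cc cc cc cc cc cc cc cc cc cc cc cc cc cc cc cc — and concatenate.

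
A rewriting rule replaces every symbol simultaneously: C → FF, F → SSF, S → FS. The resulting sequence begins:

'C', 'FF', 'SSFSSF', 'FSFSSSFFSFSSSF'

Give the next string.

Rewriting the 14 symbols of FSFSSSFFSFSSSF one by one yields SSF FS SSF FS FS FS SSF SSF FS SSF FS FS FS SSF; concatenated:

SSFFSSSFFSFSFSSSFSSFFSSSFFSFSFSSSF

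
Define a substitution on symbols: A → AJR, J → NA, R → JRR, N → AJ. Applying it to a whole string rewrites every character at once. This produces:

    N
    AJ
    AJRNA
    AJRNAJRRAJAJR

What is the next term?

AJRNAJRRAJAJRNAJRRJRRAJRNAAJRNAJRR

Applying the rule to each of the 13 symbols of AJRNAJRRAJAJR gives the pieces AJR NA JRR AJ AJR NA JRR JRR AJR NA AJR NA JRR, which concatenate to the answer.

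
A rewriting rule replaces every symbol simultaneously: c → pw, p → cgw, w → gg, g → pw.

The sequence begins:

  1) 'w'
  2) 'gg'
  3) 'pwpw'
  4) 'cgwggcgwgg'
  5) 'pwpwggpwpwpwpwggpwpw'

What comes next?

cgwggcgwggpwpwcgwggcgwggcgwggcgwggpwpwcgwggcgwgg

φ(pwpwggpwpwpwpwggpwpw) expands symbol-by-symbol to cgw gg cgw gg pw pw cgw gg cgw gg cgw gg cgw gg pw pw cgw gg cgw gg; joining the 20 pieces gives the next term.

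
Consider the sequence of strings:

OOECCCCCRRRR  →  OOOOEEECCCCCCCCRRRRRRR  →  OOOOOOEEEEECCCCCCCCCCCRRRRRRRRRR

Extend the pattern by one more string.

Term n consists of 2n O's, followed by 2n-1 E's, followed by 3n+2 C's, followed by 3n+1 R's (n = 1, 2, …).
Setting n = 4 gives 8, 7, 14, 13 characters in each block.

OOOOOOOOEEEEEEECCCCCCCCCCCCCCRRRRRRRRRRRRR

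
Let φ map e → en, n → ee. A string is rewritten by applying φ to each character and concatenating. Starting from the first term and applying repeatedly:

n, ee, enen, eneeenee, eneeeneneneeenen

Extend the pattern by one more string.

Replace each of the 16 characters of eneeeneneneeenen in place — en ee en en en ee en ee en ee en en en ee en ee — and concatenate.

eneeeneneneeeneeeneeeneneneeenee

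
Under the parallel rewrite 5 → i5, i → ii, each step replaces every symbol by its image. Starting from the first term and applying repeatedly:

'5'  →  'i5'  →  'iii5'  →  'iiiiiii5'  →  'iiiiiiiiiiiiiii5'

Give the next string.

Rewriting the 16 symbols of iiiiiiiiiiiiiii5 one by one yields ii ii ii ii ii ii ii ii ii ii ii ii ii ii ii i5; concatenated:

iiiiiiiiiiiiiiiiiiiiiiiiiiiiiii5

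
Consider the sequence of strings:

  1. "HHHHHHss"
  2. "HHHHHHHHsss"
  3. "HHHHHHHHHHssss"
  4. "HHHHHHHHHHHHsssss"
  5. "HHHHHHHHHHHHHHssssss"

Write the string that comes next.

Each string has the form H^{2n} s^{n-1}, where the shown terms are n = 3, 4, 5, 6, 7.
For the next term, n = 8, so the run lengths are 16, 7.

HHHHHHHHHHHHHHHHsssssss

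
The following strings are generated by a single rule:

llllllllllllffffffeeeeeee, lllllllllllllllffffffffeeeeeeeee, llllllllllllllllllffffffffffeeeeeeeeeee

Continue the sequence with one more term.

lllllllllllllllllllllffffffffffffeeeeeeeeeeeee

Reading off run lengths: l runs 12, 15, 18; f runs 6, 8, 10; e runs 7, 9, 11 — each is linear in n, where the shown terms are n = 3, 4, 5.
For the next term, n = 6, so the run lengths are 21, 12, 13.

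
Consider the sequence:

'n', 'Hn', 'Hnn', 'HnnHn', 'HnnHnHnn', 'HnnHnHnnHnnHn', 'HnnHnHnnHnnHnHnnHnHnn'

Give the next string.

This is a Fibonacci-style word recurrence s(k) = s(k−1)·s(k−2): e.g. Hn·n = Hnn.
So term 8 is HnnHnHnnHnnHnHnnHnHnn·HnnHnHnnHnnHn.

HnnHnHnnHnnHnHnnHnHnnHnnHnHnnHnnHn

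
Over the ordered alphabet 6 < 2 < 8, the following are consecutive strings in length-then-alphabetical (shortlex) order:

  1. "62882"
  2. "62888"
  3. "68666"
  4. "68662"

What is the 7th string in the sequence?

Continuing the enumeration 3 steps past 68662: 68662 → 68668 → 68626 → (answer).

68622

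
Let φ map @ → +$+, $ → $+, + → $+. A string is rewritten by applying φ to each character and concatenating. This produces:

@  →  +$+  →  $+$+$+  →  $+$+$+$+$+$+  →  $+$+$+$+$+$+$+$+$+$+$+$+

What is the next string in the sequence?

Replace each of the 24 characters of $+$+$+$+$+$+$+$+$+$+$+$+ in place — $+ $+ $+ $+ $+ $+ $+ $+ $+ $+ $+ $+ $+ $+ $+ $+ $+ $+ $+ $+ $+ $+ $+ $+ — and concatenate.

$+$+$+$+$+$+$+$+$+$+$+$+$+$+$+$+$+$+$+$+$+$+$+$+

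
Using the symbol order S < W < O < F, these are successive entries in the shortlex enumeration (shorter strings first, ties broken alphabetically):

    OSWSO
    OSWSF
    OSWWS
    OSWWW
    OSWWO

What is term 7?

Continuing the enumeration 2 steps past OSWWO: OSWWO → OSWWF → (answer).

OSWOS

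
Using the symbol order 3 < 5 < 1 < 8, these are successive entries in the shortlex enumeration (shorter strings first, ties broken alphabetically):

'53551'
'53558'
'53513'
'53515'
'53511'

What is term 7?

Stepping forward 2 times from 53511: 53511 → 53518, then the target.

53583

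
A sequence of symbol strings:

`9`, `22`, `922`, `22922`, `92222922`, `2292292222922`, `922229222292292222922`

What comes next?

2292292222922922229222292292222922

This is a Fibonacci-style word recurrence s(k) = s(k−2)·s(k−1): e.g. 9·22 = 922.
Continuing: 2292292222922 · 922229222292292222922 gives term 8.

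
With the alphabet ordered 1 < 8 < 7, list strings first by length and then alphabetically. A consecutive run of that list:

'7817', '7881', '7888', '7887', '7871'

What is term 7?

7877

Stepping forward 2 times from 7871: 7871 → 7878, then the target.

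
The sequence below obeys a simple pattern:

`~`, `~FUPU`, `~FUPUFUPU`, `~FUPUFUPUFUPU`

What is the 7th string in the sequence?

~FUPUFUPUFUPUFUPUFUPUFUPU

Every step adds FUPU to the end: s(k+1) = s(k)·FUPU.
From ~FUPUFUPUFUPU, 3 further steps: ~FUPUFUPUFUPU → ~FUPUFUPUFUPUFUPU → ~FUPUFUPUFUPUFUPUFUPU → (answer).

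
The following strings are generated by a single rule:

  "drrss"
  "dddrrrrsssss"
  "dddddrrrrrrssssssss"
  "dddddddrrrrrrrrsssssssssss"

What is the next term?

Each string has the form d^{2n-1} r^{2n} s^{3n-1} (n = 1, 2, …).
At n = 5 the blocks have lengths 9, 10, 14.

dddddddddrrrrrrrrrrssssssssssssss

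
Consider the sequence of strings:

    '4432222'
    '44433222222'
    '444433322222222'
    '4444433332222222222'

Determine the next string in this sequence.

44444433333222222222222

Term n consists of n 4's, followed by n-1 3's, followed by 2n 2's, where the shown terms are n = 2, 3, 4, 5.
At n = 6 the blocks have lengths 6, 5, 12.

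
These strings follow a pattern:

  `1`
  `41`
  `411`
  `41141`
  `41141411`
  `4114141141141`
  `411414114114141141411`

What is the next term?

From term 3 onward, concatenate the last term with the second-to-last: 41·1 = 411, 411·41 = 41141, …
So term 8 is 411414114114141141411·4114141141141.

4114141141141411414114114141141141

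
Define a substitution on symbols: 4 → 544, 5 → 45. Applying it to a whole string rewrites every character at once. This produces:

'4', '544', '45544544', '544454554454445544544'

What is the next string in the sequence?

4554454454445544454554454445544544544454554454445544544

Applying the rule to each of the 21 symbols of 544454554454445544544 gives the pieces 45 544 544 544 45 544 45 45 544 544 45 544 544 544 45 45 544 544 45 544 544, which concatenate to the answer.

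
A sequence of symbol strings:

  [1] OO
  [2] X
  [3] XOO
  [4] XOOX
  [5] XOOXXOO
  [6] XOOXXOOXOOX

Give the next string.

Each term (from the third on) is the previous term followed by the one before it: term 3 = X·OO = XOO.
Continuing: XOOXXOOXOOX · XOOXXOO gives term 7.

XOOXXOOXOOXXOOXXOO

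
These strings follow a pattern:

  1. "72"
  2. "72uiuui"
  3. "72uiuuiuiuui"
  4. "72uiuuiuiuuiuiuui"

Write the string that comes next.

The strings grow by a fixed suffix uiuui each time.
Applying this once more to 72uiuuiuiuuiuiuui:

72uiuuiuiuuiuiuuiuiuui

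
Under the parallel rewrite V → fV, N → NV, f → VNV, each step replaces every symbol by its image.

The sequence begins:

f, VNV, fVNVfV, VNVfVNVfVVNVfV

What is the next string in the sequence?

φ(VNVfVNVfVVNVfV) expands symbol-by-symbol to fV NV fV VNV fV NV fV VNV fV fV NV fV VNV fV; joining the 14 pieces gives the next term.

fVNVfVVNVfVNVfVVNVfVfVNVfVVNVfV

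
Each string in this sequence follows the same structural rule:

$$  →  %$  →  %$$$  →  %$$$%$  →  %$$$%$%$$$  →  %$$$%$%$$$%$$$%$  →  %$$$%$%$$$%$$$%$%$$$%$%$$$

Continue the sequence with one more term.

%$$$%$%$$$%$$$%$%$$$%$%$$$%$$$%$%$$$%$$$%$

From term 3 onward, concatenate the last term with the second-to-last: %$·$$ = %$$$, %$$$·%$ = %$$$%$, …
So term 8 is %$$$%$%$$$%$$$%$%$$$%$%$$$·%$$$%$%$$$%$$$%$.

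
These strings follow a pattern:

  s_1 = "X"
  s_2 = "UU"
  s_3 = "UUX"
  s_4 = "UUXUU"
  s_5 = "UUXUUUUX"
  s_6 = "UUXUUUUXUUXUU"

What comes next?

This is a Fibonacci-style word recurrence s(k) = s(k−1)·s(k−2): e.g. UU·X = UUX.
So term 7 is UUXUUUUXUUXUU·UUXUUUUX.

UUXUUUUXUUXUUUUXUUUUX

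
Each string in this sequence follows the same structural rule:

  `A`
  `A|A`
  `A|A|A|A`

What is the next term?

s(k+1) = s(k)·|·s(k) — each term doubles the last with '|' between the halves.
One more doubling of A|A|A|A gives the answer.

A|A|A|A|A|A|A|A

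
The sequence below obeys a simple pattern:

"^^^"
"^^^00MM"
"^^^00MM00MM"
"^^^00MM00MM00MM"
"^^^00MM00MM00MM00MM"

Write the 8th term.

^^^00MM00MM00MM00MM00MM00MM00MM

The strings grow by a fixed suffix 00MM each time.
From ^^^00MM00MM00MM00MM, 3 further steps: ^^^00MM00MM00MM00MM → ^^^00MM00MM00MM00MM00MM → ^^^00MM00MM00MM00MM00MM00MM → (answer).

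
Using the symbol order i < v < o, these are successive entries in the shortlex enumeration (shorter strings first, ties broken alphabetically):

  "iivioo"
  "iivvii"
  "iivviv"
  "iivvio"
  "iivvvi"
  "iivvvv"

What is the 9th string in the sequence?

Continuing the enumeration 3 steps past iivvvv: iivvvv → iivvvo → iivvoi → (answer).

iivvov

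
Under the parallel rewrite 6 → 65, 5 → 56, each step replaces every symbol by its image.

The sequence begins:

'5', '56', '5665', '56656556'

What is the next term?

5665655665565665

Apply φ to 56656556 symbol by symbol: 5→56, 6→65, 6→65, 5→56, 6→65, 5→56, 5→56, 6→65; joined: 56 65 65 56 65 56 56 65.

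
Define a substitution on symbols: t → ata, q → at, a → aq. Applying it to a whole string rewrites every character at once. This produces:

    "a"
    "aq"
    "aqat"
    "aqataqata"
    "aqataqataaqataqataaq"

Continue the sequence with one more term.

aqataqataaqataqataaqaqataqataaqataqataaqaqat

Replace each of the 20 characters of aqataqataaqataqataaq in place — aq at aq ata aq at aq ata aq aq at aq ata aq at aq ata aq aq at — and concatenate.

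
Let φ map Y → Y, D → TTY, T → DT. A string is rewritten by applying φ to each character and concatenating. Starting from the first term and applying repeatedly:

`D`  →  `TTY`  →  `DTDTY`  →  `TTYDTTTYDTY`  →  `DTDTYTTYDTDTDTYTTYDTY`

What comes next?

Rewriting the 21 symbols of DTDTYTTYDTDTDTYTTYDTY one by one yields TTY DT TTY DT Y DT DT Y TTY DT TTY DT TTY DT Y DT DT Y TTY DT Y; concatenated:

TTYDTTTYDTYDTDTYTTYDTTTYDTTTYDTYDTDTYTTYDTY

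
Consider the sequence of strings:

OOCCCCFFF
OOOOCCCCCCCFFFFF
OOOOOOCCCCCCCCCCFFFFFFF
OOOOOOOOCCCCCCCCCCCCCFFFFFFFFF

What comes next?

OOOOOOOOOOCCCCCCCCCCCCCCCCFFFFFFFFFFF

Reading off run lengths: O runs 2, 4, 6, 8; C runs 4, 7, 10, 13; F runs 3, 5, 7, 9 — each is linear in n (n = 1, 2, …).
At n = 5 the blocks have lengths 10, 16, 11.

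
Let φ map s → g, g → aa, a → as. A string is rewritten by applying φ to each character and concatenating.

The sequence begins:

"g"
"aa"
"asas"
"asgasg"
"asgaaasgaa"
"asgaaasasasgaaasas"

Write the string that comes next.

Replace each of the 18 characters of asgaaasasasgaaasas in place — as g aa as as as g as g as g aa as as as g as g — and concatenate.

asgaaasasasgasgasgaaasasasgasg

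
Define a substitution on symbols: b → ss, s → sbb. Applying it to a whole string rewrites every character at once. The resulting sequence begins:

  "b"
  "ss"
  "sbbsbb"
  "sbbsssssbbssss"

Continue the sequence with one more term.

sbbsssssbbsbbsbbsbbsbbsssssbbsbbsbbsbb

Applying the rule to each of the 14 symbols of sbbsssssbbssss gives the pieces sbb ss ss sbb sbb sbb sbb sbb ss ss sbb sbb sbb sbb, which concatenate to the answer.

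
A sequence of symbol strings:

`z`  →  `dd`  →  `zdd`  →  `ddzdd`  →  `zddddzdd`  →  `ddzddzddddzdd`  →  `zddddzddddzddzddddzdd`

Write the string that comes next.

ddzddzddddzddzddddzddddzddzddddzdd

From term 3 onward, concatenate the second-to-last term with the last: z·dd = zdd, dd·zdd = ddzdd, …
So term 8 is ddzddzddddzdd·zddddzddddzddzddddzdd.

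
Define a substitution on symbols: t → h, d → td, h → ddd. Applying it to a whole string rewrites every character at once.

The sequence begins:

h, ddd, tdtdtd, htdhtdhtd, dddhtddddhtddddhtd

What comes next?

tdtdtddddhtdtdtdtddddhtdtdtdtddddhtd

φ(dddhtddddhtddddhtd) expands symbol-by-symbol to td td td ddd h td td td td ddd h td td td td ddd h td; joining the 18 pieces gives the next term.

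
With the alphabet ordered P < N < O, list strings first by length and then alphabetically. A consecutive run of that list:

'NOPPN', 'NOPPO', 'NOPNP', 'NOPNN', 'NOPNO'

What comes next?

Find the rightmost character of NOPNO below O, bump it to the next letter, and reset everything to its right to P.

NOPOP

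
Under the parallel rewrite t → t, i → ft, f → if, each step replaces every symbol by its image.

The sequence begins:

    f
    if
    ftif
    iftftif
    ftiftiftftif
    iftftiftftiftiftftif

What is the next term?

Replace each of the 20 characters of iftftiftftiftiftftif in place — ft if t if t ft if t if t ft if t ft if t if t ft if — and concatenate.

ftiftiftftiftiftftiftftiftiftftif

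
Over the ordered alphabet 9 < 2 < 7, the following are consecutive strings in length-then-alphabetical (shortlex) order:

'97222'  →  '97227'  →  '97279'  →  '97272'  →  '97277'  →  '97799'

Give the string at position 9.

97729

Continuing the enumeration 3 steps past 97799: 97799 → 97792 → 97797 → (answer).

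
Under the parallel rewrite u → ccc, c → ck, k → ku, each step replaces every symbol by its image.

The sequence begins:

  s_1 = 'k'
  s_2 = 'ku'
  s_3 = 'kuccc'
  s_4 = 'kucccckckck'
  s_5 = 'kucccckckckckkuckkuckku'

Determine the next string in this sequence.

kucccckckckckkuckkuckkuckkukucccckkukucccckkukuccc

φ(kucccckckckckkuckkuckku) expands symbol-by-symbol to ku ccc ck ck ck ck ku ck ku ck ku ck ku ku ccc ck ku ku ccc ck ku ku ccc; joining the 23 pieces gives the next term.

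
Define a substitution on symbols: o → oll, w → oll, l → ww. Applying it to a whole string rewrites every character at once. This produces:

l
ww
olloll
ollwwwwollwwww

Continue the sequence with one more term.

φ(ollwwwwollwwww) expands symbol-by-symbol to oll ww ww oll oll oll oll oll ww ww oll oll oll oll; joining the 14 pieces gives the next term.

ollwwwwollollollollollwwwwollollolloll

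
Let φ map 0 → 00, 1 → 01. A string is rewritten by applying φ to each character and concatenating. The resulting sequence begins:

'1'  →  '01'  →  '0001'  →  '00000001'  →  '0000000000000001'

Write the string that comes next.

00000000000000000000000000000001

Applying the rule to each of the 16 symbols of 0000000000000001 gives the pieces 00 00 00 00 00 00 00 00 00 00 00 00 00 00 00 01, which concatenate to the answer.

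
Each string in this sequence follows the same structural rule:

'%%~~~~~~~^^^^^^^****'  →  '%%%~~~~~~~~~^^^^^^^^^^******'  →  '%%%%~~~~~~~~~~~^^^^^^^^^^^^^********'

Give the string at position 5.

Each string has the form %^{n-1} ~^{2n+1} ^^{3n-2} *^{2n-2}, where the shown terms are n = 3, 4, 5.
For term 5, n = 7, so the run lengths are 6, 15, 19, 12.

%%%%%%~~~~~~~~~~~~~~~^^^^^^^^^^^^^^^^^^^************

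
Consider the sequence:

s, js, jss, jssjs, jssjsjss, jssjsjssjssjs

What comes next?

Each term (from the third on) is the previous term followed by the one before it: term 3 = js·s = jss.
The next term joins jssjsjssjssjs and jssjsjss.

jssjsjssjssjsjssjsjss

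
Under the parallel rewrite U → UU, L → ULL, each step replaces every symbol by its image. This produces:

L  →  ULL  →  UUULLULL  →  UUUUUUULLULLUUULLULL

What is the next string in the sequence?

Replace each of the 20 characters of UUUUUUULLULLUUULLULL in place — UU UU UU UU UU UU UU ULL ULL UU ULL ULL UU UU UU ULL ULL UU ULL ULL — and concatenate.

UUUUUUUUUUUUUUULLULLUUULLULLUUUUUUULLULLUUULLULL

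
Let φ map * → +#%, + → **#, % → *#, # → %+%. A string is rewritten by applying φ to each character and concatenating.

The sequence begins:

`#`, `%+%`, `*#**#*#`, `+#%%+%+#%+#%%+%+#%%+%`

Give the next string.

Rewriting the 21 symbols of +#%%+%+#%+#%%+%+#%%+% one by one yields **# %+% *# *# **# *# **# %+% *# **# %+% *# *# **# *# **# %+% *# *# **# *#; concatenated:

**#%+%*#*#**#*#**#%+%*#**#%+%*#*#**#*#**#%+%*#*#**#*#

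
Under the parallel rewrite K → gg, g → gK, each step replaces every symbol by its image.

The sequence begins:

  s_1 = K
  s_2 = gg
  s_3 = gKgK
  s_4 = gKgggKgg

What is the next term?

Expanding gKgggKgg: g→gK, K→gg, g→gK, g→gK, g→gK, K→gg, g→gK, g→gK. Concatenated: gK gg gK gK gK gg gK gK.

gKgggKgKgKgggKgK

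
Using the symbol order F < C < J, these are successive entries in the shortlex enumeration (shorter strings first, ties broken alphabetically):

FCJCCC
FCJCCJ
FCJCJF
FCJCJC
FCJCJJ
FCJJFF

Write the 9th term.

FCJJCF

Continuing the enumeration 3 steps past FCJJFF: FCJJFF → FCJJFC → FCJJFJ → (answer).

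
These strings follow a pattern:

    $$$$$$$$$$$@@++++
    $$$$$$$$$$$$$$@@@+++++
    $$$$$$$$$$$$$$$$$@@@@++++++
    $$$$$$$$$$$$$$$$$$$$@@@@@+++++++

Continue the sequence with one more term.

$$$$$$$$$$$$$$$$$$$$$$$@@@@@@++++++++

Each string has the form $^{3n+2} @^{n-1} +^{n+1}, where the shown terms are n = 3, 4, 5, 6.
Setting n = 7 gives 23, 6, 8 characters in each block.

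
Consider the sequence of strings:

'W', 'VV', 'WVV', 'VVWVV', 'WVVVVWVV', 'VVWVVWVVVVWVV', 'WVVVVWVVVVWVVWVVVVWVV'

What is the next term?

VVWVVWVVVVWVVWVVVVWVVVVWVVWVVVVWVV

From term 3 onward, concatenate the second-to-last term with the last: W·VV = WVV, VV·WVV = VVWVV, …
The next term joins VVWVVWVVVVWVV and WVVVVWVVVVWVVWVVVVWVV.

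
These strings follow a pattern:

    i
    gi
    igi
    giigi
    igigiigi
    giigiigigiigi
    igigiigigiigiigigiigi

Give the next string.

giigiigigiigiigigiigigiigiigigiigi

From term 3 onward, concatenate the second-to-last term with the last: i·gi = igi, gi·igi = giigi, …
So term 8 is giigiigigiigi·igigiigigiigiigigiigi.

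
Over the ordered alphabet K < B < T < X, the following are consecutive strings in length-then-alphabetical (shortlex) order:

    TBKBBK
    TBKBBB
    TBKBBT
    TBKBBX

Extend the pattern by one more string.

TBKBTK

Find the rightmost character of TBKBBX below X, bump it to the next letter, and reset everything to its right to K.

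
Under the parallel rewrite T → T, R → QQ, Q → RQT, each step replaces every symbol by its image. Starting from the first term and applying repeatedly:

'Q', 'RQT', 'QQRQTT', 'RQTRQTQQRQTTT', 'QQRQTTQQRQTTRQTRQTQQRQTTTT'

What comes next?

Rewriting the 26 symbols of QQRQTTQQRQTTRQTRQTQQRQTTTT one by one yields RQT RQT QQ RQT T T RQT RQT QQ RQT T T QQ RQT T QQ RQT T RQT RQT QQ RQT T T T T; concatenated:

RQTRQTQQRQTTTRQTRQTQQRQTTTQQRQTTQQRQTTRQTRQTQQRQTTTTT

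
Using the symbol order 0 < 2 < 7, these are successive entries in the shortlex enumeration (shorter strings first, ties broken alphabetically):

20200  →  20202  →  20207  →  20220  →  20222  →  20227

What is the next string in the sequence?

20270

Treat 20227 as a base-3 numeral over the given alphabet and add one, carrying through any trailing 7's.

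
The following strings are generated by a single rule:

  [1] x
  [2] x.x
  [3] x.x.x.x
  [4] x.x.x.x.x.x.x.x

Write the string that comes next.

x.x.x.x.x.x.x.x.x.x.x.x.x.x.x.x

s(k+1) = s(k)·.·s(k) — each term doubles the last with '.' between the halves.
One more doubling of x.x.x.x.x.x.x.x gives the answer.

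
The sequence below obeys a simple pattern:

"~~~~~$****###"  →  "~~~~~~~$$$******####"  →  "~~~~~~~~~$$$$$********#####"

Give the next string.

~~~~~~~~~~~$$$$$$$**********######

Reading off run lengths: ~ runs 5, 7, 9; $ runs 1, 3, 5; * runs 4, 6, 8; # runs 3, 4, 5 — each is linear in n (n = 1, 2, …).
Setting n = 4 gives 11, 7, 10, 6 characters in each block.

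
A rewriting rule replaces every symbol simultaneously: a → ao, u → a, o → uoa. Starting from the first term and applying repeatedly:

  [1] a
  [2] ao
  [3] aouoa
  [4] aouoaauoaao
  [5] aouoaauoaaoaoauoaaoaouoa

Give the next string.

aouoaauoaaoaoauoaaoaouoaaouoaaoauoaaoaouoaaouoaauoaao

Replace each of the 24 characters of aouoaauoaaoaoauoaaoaouoa in place — ao uoa a uoa ao ao a uoa ao ao uoa ao uoa ao a uoa ao ao uoa ao uoa a uoa ao — and concatenate.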